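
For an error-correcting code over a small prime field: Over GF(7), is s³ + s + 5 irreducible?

Write m(s) = s³ + s + 5.
Check for roots in GF(7): m(0) = 5; m(1) = 0 → root; m(2) = 1; m(3) = 0 → root; m(4) = 3; m(5) = 2; m(6) = 3.
m(1) = 0, so (s − 1) divides m(s); m is reducible.

No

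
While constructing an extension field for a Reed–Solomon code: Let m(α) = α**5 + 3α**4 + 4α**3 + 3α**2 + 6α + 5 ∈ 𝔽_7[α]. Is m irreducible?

Check for roots in 𝔽_7: m(0) = 5; m(1) = 1; m(2) = 1; m(3) = 0 → root; m(4) = 4; m(5) = 3; m(6) = 0 → root.
m(3) = 0, so (α − 3) divides m(α); m is reducible.

No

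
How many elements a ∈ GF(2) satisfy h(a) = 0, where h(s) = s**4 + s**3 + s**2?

Evaluate at each of the 2 elements of GF(2):
h(0) = 0 → root; h(1) = 1.
Roots: {0}.

1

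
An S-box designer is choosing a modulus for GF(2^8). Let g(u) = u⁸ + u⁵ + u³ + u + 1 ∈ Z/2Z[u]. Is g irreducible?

Check for roots in Z/2Z: g(0) = 1; g(1) = 1.
No roots, so no linear factors.
Monic irreducibles of degree 2 over GF(2): u² + u + 1.
None of them divide g (all give nonzero remainder).
Monic irreducibles of degree 3 over GF(2): u³ + u + 1, u³ + u² + 1.
None of them divide g (all give nonzero remainder).
Monic irreducibles of degree 4 over GF(2): u⁴ + u + 1, u⁴ + u³ + 1, u⁴ + u³ + u² + u + 1.
None of them divide g (all give nonzero remainder).
No irreducible factor of degree ≤ 4 exists, so g is irreducible over GF(2).

Yes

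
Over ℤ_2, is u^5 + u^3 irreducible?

Write g(u) = u^5 + u^3.
Check for roots in ℤ_2: g(0) = 0 → root; g(1) = 0 → root.
g(0) = 0, so (u) divides g(u); g is reducible.

No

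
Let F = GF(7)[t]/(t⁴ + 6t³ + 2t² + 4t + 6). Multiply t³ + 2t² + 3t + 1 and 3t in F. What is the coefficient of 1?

3

Multiply in GF(7)[t]: (t³ + 2t² + 3t + 1)·(3t) = 3t⁴ + 6t³ + 2t² + 3t.
Reduce using t⁴ ≡ t³ + 5t² + 3t + 1 (mod t⁴ + 6t³ + 2t² + 4t + 6).
Reduced: 2t³ + 3t² + 5t + 3.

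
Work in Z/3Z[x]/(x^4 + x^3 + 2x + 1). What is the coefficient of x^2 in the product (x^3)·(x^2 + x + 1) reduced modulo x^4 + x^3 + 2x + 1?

Multiply in Z/3Z[x]: (x^3)·(x^2 + x + 1) = x^5 + x^4 + x^3.
Reduce using x^4 ≡ 2x^3 + x + 2 (mod x^4 + x^3 + 2x + 1).
Reduced: x^3 + x^2 + 2x.

1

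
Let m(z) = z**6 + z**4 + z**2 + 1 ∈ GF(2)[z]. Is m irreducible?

No

Check for roots in GF(2): m(0) = 1; m(1) = 0 → root.
m(1) = 0, so (z − 1) divides m(z); m is reducible.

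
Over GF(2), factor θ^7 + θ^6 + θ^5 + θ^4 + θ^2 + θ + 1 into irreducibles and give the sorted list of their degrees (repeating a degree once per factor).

Write h(θ) = θ^7 + θ^6 + θ^5 + θ^4 + θ^2 + θ + 1.
Roots in GF(2): h(0) = 1; h(1) = 1.
Complete factorization: h(θ) = (θ^7 + θ^6 + θ^5 + θ^4 + θ^2 + θ + 1).
Factor degrees with multiplicity: 7 = 7.

7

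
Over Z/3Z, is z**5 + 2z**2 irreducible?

No

Write h(z) = z**5 + 2z**2.
Check for roots in Z/3Z: h(0) = 0 → root; h(1) = 0 → root; h(2) = 1.
h(0) = 0, so (z) divides h(z); h is reducible.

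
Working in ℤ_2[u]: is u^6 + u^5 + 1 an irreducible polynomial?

Write g(u) = u^6 + u^5 + 1.
Check for roots in ℤ_2: g(0) = 1; g(1) = 1.
No roots, so no linear factors.
Monic irreducibles of degree 2 over GF(2): u^2 + u + 1.
None of them divide g (all give nonzero remainder).
Monic irreducibles of degree 3 over GF(2): u^3 + u + 1, u^3 + u^2 + 1.
None of them divide g (all give nonzero remainder).
No irreducible factor of degree ≤ 3 exists, so g is irreducible over GF(2).

Yes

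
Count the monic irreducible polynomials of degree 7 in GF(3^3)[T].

1494336168

By the necklace-counting formula, N_27(7) = (1/7) Σ_{d|7} μ(7/d)·27^d.
Divisors of 7: 1, 7; μ(7/d) for each: -1, 1.
Σ = − 27^1 + 27^7 = 10460353176.
N = 10460353176/7 = 1494336168.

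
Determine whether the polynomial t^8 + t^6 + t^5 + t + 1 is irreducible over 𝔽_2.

Yes

Write f(t) = t^8 + t^6 + t^5 + t + 1.
Check for roots in 𝔽_2: f(0) = 1; f(1) = 1.
No roots, so no linear factors.
Monic irreducibles of degree 2 over GF(2): t^2 + t + 1.
None of them divide f (all give nonzero remainder).
Monic irreducibles of degree 3 over GF(2): t^3 + t + 1, t^3 + t^2 + 1.
None of them divide f (all give nonzero remainder).
Monic irreducibles of degree 4 over GF(2): t^4 + t + 1, t^4 + t^3 + 1, t^4 + t^3 + t^2 + t + 1.
None of them divide f (all give nonzero remainder).
No irreducible factor of degree ≤ 4 exists, so f is irreducible over GF(2).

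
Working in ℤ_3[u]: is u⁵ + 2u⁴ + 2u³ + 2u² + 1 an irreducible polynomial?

Write P(u) = u⁵ + 2u⁴ + 2u³ + 2u² + 1.
Check for roots in ℤ_3: P(0) = 1; P(1) = 2; P(2) = 2.
No roots, so no linear factors.
Monic irreducibles of degree 2 over GF(3): u² + 1, u² + u + 2, u² + 2u + 2.
None of them divide P (all give nonzero remainder).
No irreducible factor of degree ≤ 2 exists, so P is irreducible over GF(3).

Yes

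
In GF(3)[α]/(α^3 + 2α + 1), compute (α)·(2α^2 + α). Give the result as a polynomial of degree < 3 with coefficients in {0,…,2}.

Multiply in GF(3)[α]: (α)·(2α^2 + α) = 2α^3 + α^2.
Reduce using α^3 ≡ α + 2 (mod α^3 + 2α + 1).
Reduced: α^2 + 2α + 1.

α^2 + 2α + 1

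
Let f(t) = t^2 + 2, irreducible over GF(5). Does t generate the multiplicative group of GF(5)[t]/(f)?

No

|GF(5^2)^×| = 5^2 − 1 = 24. Prime factorization: 24 = 2^3·3.
f is primitive ⇔ t has order 24 in GF(5)[t]/(f), i.e. t^(24/q) ≠ 1 for each prime q | 24.
t^(12) mod f = 4.
t^(8) mod f = 1
Since t^(8) = 1, the order of t divides 8 < 24; not primitive.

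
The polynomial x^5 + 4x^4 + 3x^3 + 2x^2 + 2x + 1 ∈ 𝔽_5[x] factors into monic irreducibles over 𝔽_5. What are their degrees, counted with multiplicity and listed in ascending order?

5

Write h(x) = x^5 + 4x^4 + 3x^3 + 2x^2 + 2x + 1.
Roots in 𝔽_5: h(0) = 1; h(1) = 3; h(2) = 3; h(3) = 3; h(4) = 1.
Complete factorization: h(x) = (x^5 + 4x^4 + 3x^3 + 2x^2 + 2x + 1).
Factor degrees with multiplicity: 5 = 5.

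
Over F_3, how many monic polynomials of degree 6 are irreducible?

The number of monic irreducibles of degree 6 over GF(3) is (1/6)·Σ_{d∣6} μ(6/d) 3^d.
Divisors of 6: 1, 2, 3, 6; μ(6/d) for each: 1, -1, -1, 1.
Σ = 3^1 − 3^2 − 3^3 + 3^6 = 696.
N = 696/6 = 116.

116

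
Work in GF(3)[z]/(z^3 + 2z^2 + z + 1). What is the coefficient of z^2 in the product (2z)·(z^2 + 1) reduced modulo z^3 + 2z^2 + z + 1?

Multiply in GF(3)[z]: (2z)·(z^2 + 1) = 2z^3 + 2z.
Reduce using z^3 ≡ z^2 + 2z + 2 (mod z^3 + 2z^2 + z + 1).
Reduced: 2z^2 + 1.

2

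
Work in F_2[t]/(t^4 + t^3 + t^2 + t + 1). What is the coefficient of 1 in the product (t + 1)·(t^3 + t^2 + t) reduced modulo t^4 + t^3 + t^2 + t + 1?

1

Multiply in F_2[t]: (t + 1)·(t^3 + t^2 + t) = t^4 + t.
Reduce using t^4 ≡ t^3 + t^2 + t + 1 (mod t^4 + t^3 + t^2 + t + 1).
Reduced: t^3 + t^2 + 1.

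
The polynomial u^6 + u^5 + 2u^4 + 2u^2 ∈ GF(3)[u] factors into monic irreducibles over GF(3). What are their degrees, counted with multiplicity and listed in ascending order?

Write h(u) = u^6 + u^5 + 2u^4 + 2u^2.
Roots in GF(3): h(0) = 0 → root; h(1) = 0 → root; h(2) = 1.
Linear factors from roots: (u), (u + 2).
Complete factorization: h(u) = (u + 2)·(u)^2·(u^3 + 2u^2 + u + 1).
Factor degrees with multiplicity: 1 + 1 + 1 + 3 = 6.

1, 1, 1, 3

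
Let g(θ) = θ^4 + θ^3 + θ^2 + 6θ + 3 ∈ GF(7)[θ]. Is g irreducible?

Check for roots in GF(7): g(0) = 3; g(1) = 5; g(2) = 1; g(3) = 5; g(4) = 6; g(5) = 3; g(6) = 5.
No roots, so no linear factors.
Degree-2 irreducible divisors: test the 21 monic irreducibles of degree 2 over GF(7).
None of them divide g (all give nonzero remainder).
No irreducible factor of degree ≤ 2 exists, so g is irreducible over GF(7).

Yes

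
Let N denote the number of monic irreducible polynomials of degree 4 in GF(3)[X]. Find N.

18

x^(3^4) − x is the product of all monic irreducibles of degree dividing 4; Möbius inversion gives N = (1/4) Σ μ(4/d)·3^d.
Divisors of 4: 1, 2, 4; μ(4/d) for each: 0, -1, 1.
Σ = − 3^2 + 3^4 = 72.
N = 72/4 = 18.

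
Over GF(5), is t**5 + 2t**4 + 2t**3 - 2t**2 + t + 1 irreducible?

No

Write g(t) = t**5 + 2t**4 + 2t**3 - 2t**2 + t + 1.
Check for roots in GF(5): g(0) = 1; g(1) = 0 → root; g(2) = 0 → root; g(3) = 0 → root; g(4) = 2.
g(1) = 0, so (t − 1) divides g(t); g is reducible.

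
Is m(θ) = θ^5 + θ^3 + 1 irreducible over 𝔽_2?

Yes

Check for roots in 𝔽_2: m(0) = 1; m(1) = 1.
No roots, so no linear factors.
Monic irreducibles of degree 2 over GF(2): θ^2 + θ + 1.
None of them divide m (all give nonzero remainder).
No irreducible factor of degree ≤ 2 exists, so m is irreducible over GF(2).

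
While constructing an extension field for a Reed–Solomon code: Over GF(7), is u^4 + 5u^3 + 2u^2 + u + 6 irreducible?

Write m(u) = u^4 + 5u^3 + 2u^2 + u + 6.
Check for roots in GF(7): m(0) = 6; m(1) = 1; m(2) = 2; m(3) = 5; m(4) = 2; m(5) = 2; m(6) = 3.
No roots, so no linear factors.
Degree-2 irreducible divisors: test the 21 monic irreducibles of degree 2 over GF(7).
None of them divide m (all give nonzero remainder).
No irreducible factor of degree ≤ 2 exists, so m is irreducible over GF(7).

Yes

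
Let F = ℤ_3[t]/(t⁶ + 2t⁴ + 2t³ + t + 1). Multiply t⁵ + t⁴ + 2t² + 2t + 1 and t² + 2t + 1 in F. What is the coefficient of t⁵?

1

Multiply in ℤ_3[t]: (t⁵ + t⁴ + 2t² + 2t + 1)·(t² + 2t + 1) = t⁷ + t² + t + 1.
Reduce using t⁶ ≡ t⁴ + t³ + 2t + 2 (mod t⁶ + 2t⁴ + 2t³ + t + 1).
Reduced: t⁵ + t⁴ + 1.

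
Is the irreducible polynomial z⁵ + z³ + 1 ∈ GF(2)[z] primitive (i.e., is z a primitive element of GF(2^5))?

Yes

Write f(z) = z⁵ + z³ + 1.
|GF(2^5)^×| = 2^5 − 1 = 31. Prime factorization: 31 = 31.
f is primitive ⇔ z has order 31 in GF(2)[z]/(f), i.e. z^(31/q) ≠ 1 for each prime q | 31.
z^(1) mod f = z.
None equal 1, so z has full order 31; f is primitive.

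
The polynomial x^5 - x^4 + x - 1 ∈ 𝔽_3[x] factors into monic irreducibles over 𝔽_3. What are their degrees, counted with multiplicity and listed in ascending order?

Write f(x) = x^5 - x^4 + x - 1.
Roots in 𝔽_3: f(0) = 2; f(1) = 0 → root; f(2) = 2.
Linear factors from roots: (x - 1).
Complete factorization: f(x) = (x - 1)·(x^2 + x - 1)·(x^2 - x - 1).
Factor degrees with multiplicity: 1 + 2 + 2 = 5.

1, 2, 2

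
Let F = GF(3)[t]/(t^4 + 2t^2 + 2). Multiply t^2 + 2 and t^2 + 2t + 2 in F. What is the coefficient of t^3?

2

Multiply in GF(3)[t]: (t^2 + 2)·(t^2 + 2t + 2) = t^4 + 2t^3 + t^2 + t + 1.
Reduce using t^4 ≡ t^2 + 1 (mod t^4 + 2t^2 + 2).
Reduced: 2t^3 + 2t^2 + t + 2.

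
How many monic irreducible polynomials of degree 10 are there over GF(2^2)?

The number of monic irreducibles of degree 10 over GF(4) is (1/10)·Σ_{d∣10} μ(10/d) 4^d.
Divisors of 10: 1, 2, 5, 10; μ(10/d) for each: 1, -1, -1, 1.
Σ = 4^1 − 4^2 − 4^5 + 4^10 = 1047540.
N = 1047540/10 = 104754.

104754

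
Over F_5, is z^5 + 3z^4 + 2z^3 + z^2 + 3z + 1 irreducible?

Write h(z) = z^5 + 3z^4 + 2z^3 + z^2 + 3z + 1.
Check for roots in F_5: h(0) = 1; h(1) = 1; h(2) = 2; h(3) = 4; h(4) = 4.
No roots, so no linear factors.
Degree-2 irreducible divisors: test the 10 monic irreducibles of degree 2 over GF(5).
None of them divide h (all give nonzero remainder).
No irreducible factor of degree ≤ 2 exists, so h is irreducible over GF(5).

Yes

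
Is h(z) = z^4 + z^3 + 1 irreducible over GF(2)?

Yes

Check for roots in GF(2): h(0) = 1; h(1) = 1.
No roots, so no linear factors.
Monic irreducibles of degree 2 over GF(2): z^2 + z + 1.
None of them divide h (all give nonzero remainder).
No irreducible factor of degree ≤ 2 exists, so h is irreducible over GF(2).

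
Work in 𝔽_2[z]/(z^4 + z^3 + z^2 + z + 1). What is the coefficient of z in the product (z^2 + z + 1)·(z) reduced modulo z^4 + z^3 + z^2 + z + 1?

Multiply in 𝔽_2[z]: (z^2 + z + 1)·(z) = z^3 + z^2 + z.
Reduced: z^3 + z^2 + z.

1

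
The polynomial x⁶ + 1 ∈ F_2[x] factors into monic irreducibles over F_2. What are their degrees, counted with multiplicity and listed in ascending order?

1, 1, 2, 2

Write h(x) = x⁶ + 1.
Roots in F_2: h(0) = 1; h(1) = 0 → root.
Linear factors from roots: (x + 1).
Complete factorization: h(x) = (x + 1)^2·(x² + x + 1)^2.
Factor degrees with multiplicity: 1 + 1 + 2 + 2 = 6.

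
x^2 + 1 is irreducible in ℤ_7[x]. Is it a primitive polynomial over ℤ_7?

No

Write f(x) = x^2 + 1.
|GF(7^2)^×| = 7^2 − 1 = 48. Prime factorization: 48 = 2^4·3.
f is primitive ⇔ x has order 48 in GF(7)[x]/(f), i.e. x^(48/q) ≠ 1 for each prime q | 48.
x^(24) mod f = 1
x^(16) mod f = 1
Since x^(24) = 1, the order of x divides 24 < 48; not primitive.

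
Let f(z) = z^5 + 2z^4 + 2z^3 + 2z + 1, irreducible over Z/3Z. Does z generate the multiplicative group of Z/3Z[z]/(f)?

|GF(3^5)^×| = 3^5 − 1 = 242. Prime factorization: 242 = 2·11^2.
f is primitive ⇔ z has order 242 in GF(3)[z]/(f), i.e. z^(242/q) ≠ 1 for each prime q | 242.
z^(121) mod f = 2.
z^(22) mod f = z^4 + z.
None equal 1, so z has full order 242; f is primitive.

Yes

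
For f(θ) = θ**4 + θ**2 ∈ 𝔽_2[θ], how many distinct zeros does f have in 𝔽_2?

Evaluate at each of the 2 elements of 𝔽_2:
f(0) = 0 → root; f(1) = 0 → root.
Roots: {0, 1}.

2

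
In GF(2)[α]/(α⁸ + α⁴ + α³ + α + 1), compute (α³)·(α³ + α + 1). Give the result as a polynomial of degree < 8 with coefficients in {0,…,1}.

Multiply in GF(2)[α]: (α³)·(α³ + α + 1) = α⁶ + α⁴ + α³.
Reduced: α⁶ + α⁴ + α³.

α^6 + α^4 + α^3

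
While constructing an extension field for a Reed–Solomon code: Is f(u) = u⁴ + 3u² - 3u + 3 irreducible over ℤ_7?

Check for roots in ℤ_7: f(0) = 3; f(1) = 4; f(2) = 4; f(3) = 4; f(4) = 1; f(5) = 2; f(6) = 3.
No roots, so no linear factors.
Degree-2 irreducible divisors: test the 21 monic irreducibles of degree 2 over GF(7).
None of them divide f (all give nonzero remainder).
No irreducible factor of degree ≤ 2 exists, so f is irreducible over GF(7).

Yes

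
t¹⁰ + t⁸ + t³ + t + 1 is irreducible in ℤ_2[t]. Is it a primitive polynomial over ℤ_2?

No

Write f(t) = t¹⁰ + t⁸ + t³ + t + 1.
|GF(2^10)^×| = 2^10 − 1 = 1023. Prime factorization: 1023 = 3·11·31.
f is primitive ⇔ t has order 1023 in GF(2)[t]/(f), i.e. t^(1023/q) ≠ 1 for each prime q | 1023.
t^(341) mod f = t⁷ + t⁴ + t + 1.
t^(93) mod f = 1
t^(33) mod f = t⁹ + t⁶ + t³.
Since t^(93) = 1, the order of t divides 93 < 1023; not primitive.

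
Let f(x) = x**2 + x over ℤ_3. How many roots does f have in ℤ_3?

Evaluate at each of the 3 elements of ℤ_3:
f(0) = 0 → root; f(1) = 2; f(2) = 0 → root.
Roots: {0, 2}.

2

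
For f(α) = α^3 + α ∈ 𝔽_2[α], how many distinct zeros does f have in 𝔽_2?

2

Evaluate at each of the 2 elements of 𝔽_2:
f(0) = 0 → root; f(1) = 0 → root.
Roots: {0, 1}.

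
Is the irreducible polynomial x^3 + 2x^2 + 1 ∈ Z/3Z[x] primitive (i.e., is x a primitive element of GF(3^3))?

Write f(x) = x^3 + 2x^2 + 1.
|GF(3^3)^×| = 3^3 − 1 = 26. Prime factorization: 26 = 2·13.
f is primitive ⇔ x has order 26 in GF(3)[x]/(f), i.e. x^(26/q) ≠ 1 for each prime q | 26.
x^(13) mod f = 2.
x^(2) mod f = x^2.
None equal 1, so x has full order 26; f is primitive.

Yes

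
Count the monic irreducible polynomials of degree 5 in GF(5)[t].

624

Gauss's count: N_{5}(5) = (1/5) Σ_{d|5} μ(5/d)·5^d.
Divisors of 5: 1, 5; μ(5/d) for each: -1, 1.
Σ = − 5^1 + 5^5 = 3120.
N = 3120/5 = 624.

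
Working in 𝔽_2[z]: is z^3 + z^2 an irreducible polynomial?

No

Write g(z) = z^3 + z^2.
Check for roots in 𝔽_2: g(0) = 0 → root; g(1) = 0 → root.
g(0) = 0, so (z) divides g(z); g is reducible.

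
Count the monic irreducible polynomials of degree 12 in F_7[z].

1153430600

x^(7^12) − x is the product of all monic irreducibles of degree dividing 12; Möbius inversion gives N = (1/12) Σ μ(12/d)·7^d.
Divisors of 12: 1, 2, 3, 4, 6, 12; μ(12/d) for each: 0, 1, 0, -1, -1, 1.
Σ = 7^2 − 7^4 − 7^6 + 7^12 = 13841167200.
N = 13841167200/12 = 1153430600.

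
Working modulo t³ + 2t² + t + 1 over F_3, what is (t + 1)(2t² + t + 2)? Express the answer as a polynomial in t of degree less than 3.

2t^2 + t

Multiply in F_3[t]: (t + 1)·(2t² + t + 2) = 2t³ + 2.
Reduce using t³ ≡ t² + 2t + 2 (mod t³ + 2t² + t + 1).
Reduced: 2t² + t.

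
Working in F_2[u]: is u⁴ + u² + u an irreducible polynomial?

Write h(u) = u⁴ + u² + u.
Check for roots in F_2: h(0) = 0 → root; h(1) = 1.
h(0) = 0, so (u) divides h(u); h is reducible.

No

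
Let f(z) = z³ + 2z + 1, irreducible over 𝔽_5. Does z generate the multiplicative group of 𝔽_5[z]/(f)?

No

|GF(5^3)^×| = 5^3 − 1 = 124. Prime factorization: 124 = 2^2·31.
f is primitive ⇔ z has order 124 in GF(5)[z]/(f), i.e. z^(124/q) ≠ 1 for each prime q | 124.
z^(62) mod f = 1
z^(4) mod f = 3z² + 4z.
Since z^(62) = 1, the order of z divides 62 < 124; not primitive.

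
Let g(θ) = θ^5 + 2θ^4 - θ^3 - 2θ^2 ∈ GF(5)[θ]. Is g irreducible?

Check for roots in GF(5): g(0) = 0 → root; g(1) = 0 → root; g(2) = 3; g(3) = 0 → root; g(4) = 0 → root.
g(0) = 0, so (θ) divides g(θ); g is reducible.

No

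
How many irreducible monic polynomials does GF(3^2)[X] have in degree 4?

1620

Gauss's count: N_{9}(4) = (1/4) Σ_{d|4} μ(4/d)·9^d.
Divisors of 4: 1, 2, 4; μ(4/d) for each: 0, -1, 1.
Σ = − 9^2 + 9^4 = 6480.
N = 6480/4 = 1620.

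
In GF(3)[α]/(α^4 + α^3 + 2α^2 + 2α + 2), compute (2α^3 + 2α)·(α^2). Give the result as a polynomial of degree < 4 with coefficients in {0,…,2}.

Multiply in GF(3)[α]: (2α^3 + 2α)·(α^2) = 2α^5 + 2α^3.
Reduce using α^4 ≡ 2α^3 + α^2 + α + 1 (mod α^4 + α^3 + 2α^2 + 2α + 2).
Reduced: 1.

1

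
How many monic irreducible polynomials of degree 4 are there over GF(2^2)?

60

x^(4^4) − x is the product of all monic irreducibles of degree dividing 4; Möbius inversion gives N = (1/4) Σ μ(4/d)·4^d.
Divisors of 4: 1, 2, 4; μ(4/d) for each: 0, -1, 1.
Σ = − 4^2 + 4^4 = 240.
N = 240/4 = 60.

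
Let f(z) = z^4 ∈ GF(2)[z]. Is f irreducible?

No

Check for roots in GF(2): f(0) = 0 → root; f(1) = 1.
f(0) = 0, so (z) divides f(z); f is reducible.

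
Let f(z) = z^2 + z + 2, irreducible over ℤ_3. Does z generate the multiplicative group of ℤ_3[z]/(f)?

Yes

|GF(3^2)^×| = 3^2 − 1 = 8. Prime factorization: 8 = 2^3.
f is primitive ⇔ z has order 8 in GF(3)[z]/(f), i.e. z^(8/q) ≠ 1 for each prime q | 8.
z^(4) mod f = 2.
None equal 1, so z has full order 8; f is primitive.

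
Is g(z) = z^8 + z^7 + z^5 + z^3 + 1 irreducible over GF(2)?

Check for roots in GF(2): g(0) = 1; g(1) = 1.
No roots, so no linear factors.
Monic irreducibles of degree 2 over GF(2): z^2 + z + 1.
None of them divide g (all give nonzero remainder).
Monic irreducibles of degree 3 over GF(2): z^3 + z + 1, z^3 + z^2 + 1.
None of them divide g (all give nonzero remainder).
Monic irreducibles of degree 4 over GF(2): z^4 + z + 1, z^4 + z^3 + 1, z^4 + z^3 + z^2 + z + 1.
None of them divide g (all give nonzero remainder).
No irreducible factor of degree ≤ 4 exists, so g is irreducible over GF(2).

Yes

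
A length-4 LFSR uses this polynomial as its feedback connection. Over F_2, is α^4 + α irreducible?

No

Write f(α) = α^4 + α.
Check for roots in F_2: f(0) = 0 → root; f(1) = 0 → root.
f(0) = 0, so (α) divides f(α); f is reducible.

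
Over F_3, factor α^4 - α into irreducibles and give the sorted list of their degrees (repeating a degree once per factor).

1, 1, 1, 1

Write g(α) = α^4 - α.
Roots in F_3: g(0) = 0 → root; g(1) = 0 → root; g(2) = 2.
Linear factors from roots: (α), (α - 1).
Complete factorization: g(α) = (α)·(α - 1)^3.
Factor degrees with multiplicity: 1 + 1 + 1 + 1 = 4.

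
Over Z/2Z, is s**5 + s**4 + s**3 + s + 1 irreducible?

Yes

Write f(s) = s**5 + s**4 + s**3 + s + 1.
Check for roots in Z/2Z: f(0) = 1; f(1) = 1.
No roots, so no linear factors.
Monic irreducibles of degree 2 over GF(2): s**2 + s + 1.
None of them divide f (all give nonzero remainder).
No irreducible factor of degree ≤ 2 exists, so f is irreducible over GF(2).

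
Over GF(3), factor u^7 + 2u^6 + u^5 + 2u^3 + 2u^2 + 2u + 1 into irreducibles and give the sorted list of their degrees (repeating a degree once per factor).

Write g(u) = u^7 + 2u^6 + u^5 + 2u^3 + 2u^2 + 2u + 1.
Roots in GF(3): g(0) = 1; g(1) = 2; g(2) = 2.
Complete factorization: g(u) = (u^2 + 1)·(u^2 + u + 2)·(u^3 + u^2 + 2).
Factor degrees with multiplicity: 2 + 2 + 3 = 7.

2, 2, 3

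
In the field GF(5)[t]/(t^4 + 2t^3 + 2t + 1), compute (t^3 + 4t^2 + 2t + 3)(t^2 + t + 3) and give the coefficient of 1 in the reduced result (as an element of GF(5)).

Multiply in GF(5)[t]: (t^3 + 4t^2 + 2t + 3)·(t^2 + t + 3) = t^5 + 4t^3 + 2t^2 + 4t + 4.
Reduce using t^4 ≡ 3t^3 + 3t + 4 (mod t^4 + 2t^3 + 2t + 1).
Reduced: 3t^3 + 2t + 1.

1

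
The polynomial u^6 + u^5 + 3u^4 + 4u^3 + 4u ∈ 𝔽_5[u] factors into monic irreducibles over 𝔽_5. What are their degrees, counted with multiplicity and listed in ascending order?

1, 1, 1, 3

Write g(u) = u^6 + u^5 + 3u^4 + 4u^3 + 4u.
Roots in 𝔽_5: g(0) = 0 → root; g(1) = 3; g(2) = 4; g(3) = 0 → root; g(4) = 0 → root.
Linear factors from roots: (u), (u + 2), (u + 1).
Complete factorization: g(u) = (u)·(u + 1)·(u + 2)·(u^3 + 3u^2 + 2u + 2).
Factor degrees with multiplicity: 1 + 1 + 1 + 3 = 6.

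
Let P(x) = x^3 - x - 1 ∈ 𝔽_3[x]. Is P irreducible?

Check for roots in 𝔽_3: P(0) = 2; P(1) = 2; P(2) = 2.
No roots. A degree-3 polynomial over a field with no linear factor is irreducible.

Yes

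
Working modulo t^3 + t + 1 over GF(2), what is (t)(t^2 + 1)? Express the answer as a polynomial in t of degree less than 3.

1

Multiply in GF(2)[t]: (t)·(t^2 + 1) = t^3 + t.
Reduce using t^3 ≡ t + 1 (mod t^3 + t + 1).
Reduced: 1.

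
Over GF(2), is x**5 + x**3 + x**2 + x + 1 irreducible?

Write g(x) = x**5 + x**3 + x**2 + x + 1.
Check for roots in GF(2): g(0) = 1; g(1) = 1.
No roots, so no linear factors.
Monic irreducibles of degree 2 over GF(2): x**2 + x + 1.
None of them divide g (all give nonzero remainder).
No irreducible factor of degree ≤ 2 exists, so g is irreducible over GF(2).

Yes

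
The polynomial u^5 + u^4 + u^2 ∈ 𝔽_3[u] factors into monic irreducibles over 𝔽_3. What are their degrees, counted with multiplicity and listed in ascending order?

Write g(u) = u^5 + u^4 + u^2.
Roots in 𝔽_3: g(0) = 0 → root; g(1) = 0 → root; g(2) = 1.
Linear factors from roots: (u), (u + 2).
Complete factorization: g(u) = (u + 2)·(u)^2·(u^2 + 2u + 2).
Factor degrees with multiplicity: 1 + 1 + 1 + 2 = 5.

1, 1, 1, 2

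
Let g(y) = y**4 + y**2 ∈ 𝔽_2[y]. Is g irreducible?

Check for roots in 𝔽_2: g(0) = 0 → root; g(1) = 0 → root.
g(0) = 0, so (y) divides g(y); g is reducible.

No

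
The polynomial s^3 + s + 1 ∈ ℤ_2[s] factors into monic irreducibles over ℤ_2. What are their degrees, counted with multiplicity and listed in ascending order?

3

Write h(s) = s^3 + s + 1.
Roots in ℤ_2: h(0) = 1; h(1) = 1.
Complete factorization: h(s) = (s^3 + s + 1).
Factor degrees with multiplicity: 3 = 3.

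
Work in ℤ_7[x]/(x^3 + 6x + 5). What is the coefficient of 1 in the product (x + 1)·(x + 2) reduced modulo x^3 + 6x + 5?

Multiply in ℤ_7[x]: (x + 1)·(x + 2) = x^2 + 3x + 2.
Reduced: x^2 + 3x + 2.

2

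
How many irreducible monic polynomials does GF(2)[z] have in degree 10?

The number of monic irreducibles of degree 10 over GF(2) is (1/10)·Σ_{d∣10} μ(10/d) 2^d.
Divisors of 10: 1, 2, 5, 10; μ(10/d) for each: 1, -1, -1, 1.
Σ = 2^1 − 2^2 − 2^5 + 2^10 = 990.
N = 990/10 = 99.

99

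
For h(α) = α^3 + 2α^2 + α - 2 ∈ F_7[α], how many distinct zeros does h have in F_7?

1

Evaluate at each of the 7 elements of F_7:
h(0) = 5; h(1) = 2; h(2) = 2; h(3) = 4; h(4) = 0 → root; h(5) = 3; h(6) = 5.
Roots: {4}.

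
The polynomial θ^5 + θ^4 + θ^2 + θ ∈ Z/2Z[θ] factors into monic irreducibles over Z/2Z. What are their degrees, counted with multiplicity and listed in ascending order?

Write h(θ) = θ^5 + θ^4 + θ^2 + θ.
Roots in Z/2Z: h(0) = 0 → root; h(1) = 0 → root.
Linear factors from roots: (θ), (θ + 1).
Complete factorization: h(θ) = (θ)·(θ + 1)^2·(θ^2 + θ + 1).
Factor degrees with multiplicity: 1 + 1 + 1 + 2 = 5.

1, 1, 1, 2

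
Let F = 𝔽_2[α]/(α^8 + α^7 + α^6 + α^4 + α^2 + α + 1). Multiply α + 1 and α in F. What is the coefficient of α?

Multiply in 𝔽_2[α]: (α + 1)·(α) = α^2 + α.
Reduced: α^2 + α.

1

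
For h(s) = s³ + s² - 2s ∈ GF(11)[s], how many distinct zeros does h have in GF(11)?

3

Evaluate at each of the 11 elements of GF(11):
h(0) = 0 → root; h(1) = 0 → root; h(2) = 8; h(3) = 8; h(4) = 6; h(5) = 8; h(6) = 9; h(7) = 4; h(8) = 10; h(9) = 0 → root; h(10) = 2.
Roots: {0, 1, 9}.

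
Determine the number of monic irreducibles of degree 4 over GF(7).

588

x^(7^4) − x is the product of all monic irreducibles of degree dividing 4; Möbius inversion gives N = (1/4) Σ μ(4/d)·7^d.
Divisors of 4: 1, 2, 4; μ(4/d) for each: 0, -1, 1.
Σ = − 7^2 + 7^4 = 2352.
N = 2352/4 = 588.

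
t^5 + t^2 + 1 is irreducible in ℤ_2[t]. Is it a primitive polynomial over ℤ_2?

Write f(t) = t^5 + t^2 + 1.
|GF(2^5)^×| = 2^5 − 1 = 31. Prime factorization: 31 = 31.
f is primitive ⇔ t has order 31 in GF(2)[t]/(f), i.e. t^(31/q) ≠ 1 for each prime q | 31.
t^(1) mod f = t.
None equal 1, so t has full order 31; f is primitive.

Yes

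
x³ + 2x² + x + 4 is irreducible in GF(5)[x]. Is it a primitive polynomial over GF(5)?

No

Write f(x) = x³ + 2x² + x + 4.
|GF(5^3)^×| = 5^3 − 1 = 124. Prime factorization: 124 = 2^2·31.
f is primitive ⇔ x has order 124 in GF(5)[x]/(f), i.e. x^(124/q) ≠ 1 for each prime q | 124.
x^(62) mod f = 1
x^(4) mod f = 3x² + 3x + 3.
Since x^(62) = 1, the order of x divides 62 < 124; not primitive.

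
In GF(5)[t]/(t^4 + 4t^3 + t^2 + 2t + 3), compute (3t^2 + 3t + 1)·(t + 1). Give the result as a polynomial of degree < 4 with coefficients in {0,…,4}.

Multiply in GF(5)[t]: (3t^2 + 3t + 1)·(t + 1) = 3t^3 + t^2 + 4t + 1.
Reduced: 3t^3 + t^2 + 4t + 1.

3t^3 + t^2 + 4t + 1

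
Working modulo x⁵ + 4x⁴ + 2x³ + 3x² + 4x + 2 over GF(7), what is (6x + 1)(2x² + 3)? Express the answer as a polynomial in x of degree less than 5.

Multiply in GF(7)[x]: (6x + 1)·(2x² + 3) = 5x³ + 2x² + 4x + 3.
Reduced: 5x³ + 2x² + 4x + 3.

5x^3 + 2x^2 + 4x + 3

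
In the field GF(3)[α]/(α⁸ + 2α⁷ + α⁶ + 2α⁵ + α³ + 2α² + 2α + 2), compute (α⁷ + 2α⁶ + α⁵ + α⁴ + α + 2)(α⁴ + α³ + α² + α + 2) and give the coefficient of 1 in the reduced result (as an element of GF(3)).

Multiply in GF(3)[α]: (α⁷ + 2α⁶ + α⁵ + α⁴ + α + 2)·(α⁴ + α³ + α² + α + 2) = α¹¹ + α⁹ + 2α⁸ + α⁵ + 2α⁴ + α + 1.
Reduce using α⁸ ≡ α⁷ + 2α⁶ + α⁵ + 2α³ + α² + α + 1 (mod α⁸ + 2α⁷ + α⁶ + 2α⁵ + α³ + 2α² + 2α + 2).
Reduced: α⁵ + 2α² + 2α + 1.

1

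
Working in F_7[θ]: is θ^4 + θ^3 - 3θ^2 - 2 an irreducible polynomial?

Write f(θ) = θ^4 + θ^3 - 3θ^2 - 2.
Check for roots in F_7: f(0) = 5; f(1) = 4; f(2) = 3; f(3) = 2; f(4) = 4; f(5) = 1; f(6) = 2.
No roots, so no linear factors.
Degree-2 irreducible divisors: test the 21 monic irreducibles of degree 2 over GF(7).
None of them divide f (all give nonzero remainder).
No irreducible factor of degree ≤ 2 exists, so f is irreducible over GF(7).

Yes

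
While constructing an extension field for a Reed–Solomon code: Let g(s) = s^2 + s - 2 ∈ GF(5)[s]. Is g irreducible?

No

Check for roots in GF(5): g(0) = 3; g(1) = 0 → root; g(2) = 4; g(3) = 0 → root; g(4) = 3.
g(1) = 0, so (s − 1) divides g(s); g is reducible.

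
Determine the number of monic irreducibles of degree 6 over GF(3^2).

88440

Gauss's count: N_{9}(6) = (1/6) Σ_{d|6} μ(6/d)·9^d.
Divisors of 6: 1, 2, 3, 6; μ(6/d) for each: 1, -1, -1, 1.
Σ = 9^1 − 9^2 − 9^3 + 9^6 = 530640.
N = 530640/6 = 88440.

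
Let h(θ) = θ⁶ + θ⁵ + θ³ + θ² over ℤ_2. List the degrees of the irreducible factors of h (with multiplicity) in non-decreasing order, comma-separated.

Roots in ℤ_2: h(0) = 0 → root; h(1) = 0 → root.
Linear factors from roots: (θ), (θ + 1).
Complete factorization: h(θ) = (θ)^2·(θ + 1)^2·(θ² + θ + 1).
Factor degrees with multiplicity: 1 + 1 + 1 + 1 + 2 = 6.

1, 1, 1, 1, 2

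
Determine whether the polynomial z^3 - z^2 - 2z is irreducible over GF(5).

Write P(z) = z^3 - z^2 - 2z.
Check for roots in GF(5): P(0) = 0 → root; P(1) = 3; P(2) = 0 → root; P(3) = 2; P(4) = 0 → root.
P(0) = 0, so (z) divides P(z); P is reducible.

No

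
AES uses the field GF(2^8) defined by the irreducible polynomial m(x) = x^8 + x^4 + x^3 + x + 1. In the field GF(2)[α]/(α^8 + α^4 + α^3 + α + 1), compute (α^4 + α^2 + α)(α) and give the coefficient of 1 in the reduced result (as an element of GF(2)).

0

Multiply in GF(2)[α]: (α^4 + α^2 + α)·(α) = α^5 + α^3 + α^2.
Reduced: α^5 + α^3 + α^2.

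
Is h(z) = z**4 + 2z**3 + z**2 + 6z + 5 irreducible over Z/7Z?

Check for roots in Z/7Z: h(0) = 5; h(1) = 1; h(2) = 4; h(3) = 6; h(4) = 2; h(5) = 4; h(6) = 6.
No roots, so no linear factors.
Degree-2 irreducible divisors: test the 21 monic irreducibles of degree 2 over GF(7).
None of them divide h (all give nonzero remainder).
No irreducible factor of degree ≤ 2 exists, so h is irreducible over GF(7).

Yes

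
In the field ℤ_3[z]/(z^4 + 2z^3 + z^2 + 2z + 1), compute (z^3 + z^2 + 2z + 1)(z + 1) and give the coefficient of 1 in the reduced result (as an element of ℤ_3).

Multiply in ℤ_3[z]: (z^3 + z^2 + 2z + 1)·(z + 1) = z^4 + 2z^3 + 1.
Reduce using z^4 ≡ z^3 + 2z^2 + z + 2 (mod z^4 + 2z^3 + z^2 + 2z + 1).
Reduced: 2z^2 + z.

0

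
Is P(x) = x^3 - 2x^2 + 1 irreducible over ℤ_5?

Check for roots in ℤ_5: P(0) = 1; P(1) = 0 → root; P(2) = 1; P(3) = 0 → root; P(4) = 3.
P(1) = 0, so (x − 1) divides P(x); P is reducible.

No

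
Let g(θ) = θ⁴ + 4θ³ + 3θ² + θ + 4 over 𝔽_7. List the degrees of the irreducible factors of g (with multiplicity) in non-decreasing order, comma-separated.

Complete factorization: g(θ) = (θ⁴ + 4θ³ + 3θ² + θ + 4).
Factor degrees with multiplicity: 4 = 4.

4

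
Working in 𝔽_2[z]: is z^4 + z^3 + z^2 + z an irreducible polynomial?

Write h(z) = z^4 + z^3 + z^2 + z.
Check for roots in 𝔽_2: h(0) = 0 → root; h(1) = 0 → root.
h(0) = 0, so (z) divides h(z); h is reducible.

No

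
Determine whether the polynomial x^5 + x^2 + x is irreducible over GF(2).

Write m(x) = x^5 + x^2 + x.
Check for roots in GF(2): m(0) = 0 → root; m(1) = 1.
m(0) = 0, so (x) divides m(x); m is reducible.

No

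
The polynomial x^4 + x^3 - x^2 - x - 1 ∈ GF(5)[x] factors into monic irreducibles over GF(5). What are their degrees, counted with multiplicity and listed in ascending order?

1, 3

Write g(x) = x^4 + x^3 - x^2 - x - 1.
Roots in GF(5): g(0) = 4; g(1) = 4; g(2) = 2; g(3) = 0 → root; g(4) = 4.
Linear factors from roots: (x + 2).
Complete factorization: g(x) = (x + 2)·(x^3 - x^2 + x + 2).
Factor degrees with multiplicity: 1 + 3 = 4.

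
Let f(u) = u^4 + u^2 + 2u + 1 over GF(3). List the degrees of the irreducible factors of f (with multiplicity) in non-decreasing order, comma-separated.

Roots in GF(3): f(0) = 1; f(1) = 2; f(2) = 1.
Complete factorization: f(u) = (u^4 + u^2 + 2u + 1).
Factor degrees with multiplicity: 4 = 4.

4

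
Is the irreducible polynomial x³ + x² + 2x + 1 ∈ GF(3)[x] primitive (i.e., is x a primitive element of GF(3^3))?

Yes

Write f(x) = x³ + x² + 2x + 1.
|GF(3^3)^×| = 3^3 − 1 = 26. Prime factorization: 26 = 2·13.
f is primitive ⇔ x has order 26 in GF(3)[x]/(f), i.e. x^(26/q) ≠ 1 for each prime q | 26.
x^(13) mod f = 2.
x^(2) mod f = x².
None equal 1, so x has full order 26; f is primitive.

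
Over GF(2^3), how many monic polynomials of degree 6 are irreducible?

43596

The number of monic irreducibles of degree 6 over GF(8) is (1/6)·Σ_{d∣6} μ(6/d) 8^d.
Divisors of 6: 1, 2, 3, 6; μ(6/d) for each: 1, -1, -1, 1.
Σ = 8^1 − 8^2 − 8^3 + 8^6 = 261576.
N = 261576/6 = 43596.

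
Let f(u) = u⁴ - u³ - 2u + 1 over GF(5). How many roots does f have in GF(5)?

Evaluate at each of the 5 elements of GF(5):
f(0) = 1; f(1) = 4; f(2) = 0 → root; f(3) = 4; f(4) = 0 → root.
Roots: {2, 4}.

2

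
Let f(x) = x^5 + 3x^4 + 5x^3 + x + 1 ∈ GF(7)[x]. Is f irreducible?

Yes

Check for roots in GF(7): f(0) = 1; f(1) = 4; f(2) = 4; f(3) = 2; f(4) = 3; f(5) = 3; f(6) = 4.
No roots, so no linear factors.
Degree-2 irreducible divisors: test the 21 monic irreducibles of degree 2 over GF(7).
None of them divide f (all give nonzero remainder).
No irreducible factor of degree ≤ 2 exists, so f is irreducible over GF(7).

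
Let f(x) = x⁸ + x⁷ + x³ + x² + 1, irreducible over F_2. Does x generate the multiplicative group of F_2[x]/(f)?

Yes

|GF(2^8)^×| = 2^8 − 1 = 255. Prime factorization: 255 = 3·5·17.
f is primitive ⇔ x has order 255 in GF(2)[x]/(f), i.e. x^(255/q) ≠ 1 for each prime q | 255.
x^(85) mod f = x⁶ + x³ + x² + x.
x^(51) mod f = x⁵ + x⁴ + x² + 1.
x^(15) mod f = x⁷ + x⁶ + x⁴ + x³.
None equal 1, so x has full order 255; f is primitive.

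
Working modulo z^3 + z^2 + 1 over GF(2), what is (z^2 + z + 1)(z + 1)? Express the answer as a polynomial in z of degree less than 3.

Multiply in GF(2)[z]: (z^2 + z + 1)·(z + 1) = z^3 + 1.
Reduce using z^3 ≡ z^2 + 1 (mod z^3 + z^2 + 1).
Reduced: z^2.

z^2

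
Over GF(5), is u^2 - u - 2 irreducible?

No

Write f(u) = u^2 - u - 2.
Check for roots in GF(5): f(0) = 3; f(1) = 3; f(2) = 0 → root; f(3) = 4; f(4) = 0 → root.
f(2) = 0, so (u − 2) divides f(u); f is reducible.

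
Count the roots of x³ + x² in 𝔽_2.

2

Write h(x) = x³ + x².
Evaluate at each of the 2 elements of 𝔽_2:
h(0) = 0 → root; h(1) = 0 → root.
Roots: {0, 1}.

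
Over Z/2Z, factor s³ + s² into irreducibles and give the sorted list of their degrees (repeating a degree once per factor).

1, 1, 1

Write f(s) = s³ + s².
Roots in Z/2Z: f(0) = 0 → root; f(1) = 0 → root.
Linear factors from roots: (s), (s + 1).
Complete factorization: f(s) = (s + 1)·(s)^2.
Factor degrees with multiplicity: 1 + 1 + 1 = 3.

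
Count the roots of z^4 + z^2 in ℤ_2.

Write P(z) = z^4 + z^2.
Evaluate at each of the 2 elements of ℤ_2:
P(0) = 0 → root; P(1) = 0 → root.
Roots: {0, 1}.

2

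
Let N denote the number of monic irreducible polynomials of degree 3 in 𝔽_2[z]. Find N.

2

By the necklace-counting formula, N_2(3) = (1/3) Σ_{d|3} μ(3/d)·2^d.
Divisors of 3: 1, 3; μ(3/d) for each: -1, 1.
Σ = − 2^1 + 2^3 = 6.
N = 6/3 = 2.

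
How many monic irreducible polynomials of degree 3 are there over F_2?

2

x^(2^3) − x is the product of all monic irreducibles of degree dividing 3; Möbius inversion gives N = (1/3) Σ μ(3/d)·2^d.
Divisors of 3: 1, 3; μ(3/d) for each: -1, 1.
Σ = − 2^1 + 2^3 = 6.
N = 6/3 = 2.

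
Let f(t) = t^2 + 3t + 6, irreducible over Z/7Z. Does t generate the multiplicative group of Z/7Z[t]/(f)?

|GF(7^2)^×| = 7^2 − 1 = 48. Prime factorization: 48 = 2^4·3.
f is primitive ⇔ t has order 48 in GF(7)[t]/(f), i.e. t^(48/q) ≠ 1 for each prime q | 48.
t^(24) mod f = 6.
t^(16) mod f = 1
Since t^(16) = 1, the order of t divides 16 < 48; not primitive.

No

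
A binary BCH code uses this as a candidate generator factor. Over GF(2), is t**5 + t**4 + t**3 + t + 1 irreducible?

Write h(t) = t**5 + t**4 + t**3 + t + 1.
Check for roots in GF(2): h(0) = 1; h(1) = 1.
No roots, so no linear factors.
Monic irreducibles of degree 2 over GF(2): t**2 + t + 1.
None of them divide h (all give nonzero remainder).
No irreducible factor of degree ≤ 2 exists, so h is irreducible over GF(2).

Yes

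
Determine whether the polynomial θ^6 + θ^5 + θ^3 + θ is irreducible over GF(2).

No

Write m(θ) = θ^6 + θ^5 + θ^3 + θ.
Check for roots in GF(2): m(0) = 0 → root; m(1) = 0 → root.
m(0) = 0, so (θ) divides m(θ); m is reducible.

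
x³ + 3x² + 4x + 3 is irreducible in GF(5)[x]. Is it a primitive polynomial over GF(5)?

Yes

Write f(x) = x³ + 3x² + 4x + 3.
|GF(5^3)^×| = 5^3 − 1 = 124. Prime factorization: 124 = 2^2·31.
f is primitive ⇔ x has order 124 in GF(5)[x]/(f), i.e. x^(124/q) ≠ 1 for each prime q | 124.
x^(62) mod f = 4.
x^(4) mod f = 4x + 4.
None equal 1, so x has full order 124; f is primitive.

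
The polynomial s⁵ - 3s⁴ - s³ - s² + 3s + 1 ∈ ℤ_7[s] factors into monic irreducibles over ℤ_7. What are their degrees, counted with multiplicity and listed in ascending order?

Write f(s) = s⁵ - 3s⁴ - s³ - s² + 3s + 1.
Linear factors from roots: (s - 1), (s - 2), (s + 3).
Complete factorization: f(s) = (s + 3)·(s - 2)·(s - 1)·(s² - 3s - 1).
Factor degrees with multiplicity: 1 + 1 + 1 + 2 = 5.

1, 1, 1, 2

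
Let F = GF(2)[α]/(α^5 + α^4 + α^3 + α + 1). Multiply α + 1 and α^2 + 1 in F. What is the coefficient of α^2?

1

Multiply in GF(2)[α]: (α + 1)·(α^2 + 1) = α^3 + α^2 + α + 1.
Reduced: α^3 + α^2 + α + 1.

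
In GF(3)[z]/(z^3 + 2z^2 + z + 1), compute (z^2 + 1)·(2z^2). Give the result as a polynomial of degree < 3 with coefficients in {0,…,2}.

Multiply in GF(3)[z]: (z^2 + 1)·(2z^2) = 2z^4 + 2z^2.
Reduce using z^3 ≡ z^2 + 2z + 2 (mod z^3 + 2z^2 + z + 1).
Reduced: 2z^2 + 2z + 1.

2z^2 + 2z + 1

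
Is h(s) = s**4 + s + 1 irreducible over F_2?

Yes

Check for roots in F_2: h(0) = 1; h(1) = 1.
No roots, so no linear factors.
Monic irreducibles of degree 2 over GF(2): s**2 + s + 1.
None of them divide h (all give nonzero remainder).
No irreducible factor of degree ≤ 2 exists, so h is irreducible over GF(2).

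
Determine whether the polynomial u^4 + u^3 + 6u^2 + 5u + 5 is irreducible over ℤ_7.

No

Write f(u) = u^4 + u^3 + 6u^2 + 5u + 5.
Check for roots in ℤ_7: f(0) = 5; f(1) = 4; f(2) = 0 → root; f(3) = 0 → root; f(4) = 0 → root; f(5) = 6; f(6) = 6.
f(2) = 0, so (u − 2) divides f(u); f is reducible.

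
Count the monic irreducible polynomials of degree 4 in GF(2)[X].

3

x^(2^4) − x is the product of all monic irreducibles of degree dividing 4; Möbius inversion gives N = (1/4) Σ μ(4/d)·2^d.
Divisors of 4: 1, 2, 4; μ(4/d) for each: 0, -1, 1.
Σ = − 2^2 + 2^4 = 12.
N = 12/4 = 3.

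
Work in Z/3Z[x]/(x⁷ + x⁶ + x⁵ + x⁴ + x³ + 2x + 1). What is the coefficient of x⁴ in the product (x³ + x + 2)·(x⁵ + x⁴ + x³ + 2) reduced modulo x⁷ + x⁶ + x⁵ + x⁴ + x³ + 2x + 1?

2

Multiply in Z/3Z[x]: (x³ + x + 2)·(x⁵ + x⁴ + x³ + 2) = x⁸ + x⁷ + 2x⁶ + x³ + 2x + 1.
Reduce using x⁷ ≡ 2x⁶ + 2x⁵ + 2x⁴ + 2x³ + x + 2 (mod x⁷ + x⁶ + x⁵ + x⁴ + x³ + 2x + 1).
Reduced: x⁶ + 2x⁵ + 2x⁴ + x³ + x² + x + 1.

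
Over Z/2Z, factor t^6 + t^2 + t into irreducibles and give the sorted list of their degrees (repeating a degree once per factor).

1, 2, 3

Write g(t) = t^6 + t^2 + t.
Roots in Z/2Z: g(0) = 0 → root; g(1) = 1.
Linear factors from roots: (t).
Complete factorization: g(t) = (t)·(t^2 + t + 1)·(t^3 + t^2 + 1).
Factor degrees with multiplicity: 1 + 2 + 3 = 6.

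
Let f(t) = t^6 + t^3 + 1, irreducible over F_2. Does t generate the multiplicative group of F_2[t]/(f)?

|GF(2^6)^×| = 2^6 − 1 = 63. Prime factorization: 63 = 3^2·7.
f is primitive ⇔ t has order 63 in GF(2)[t]/(f), i.e. t^(63/q) ≠ 1 for each prime q | 63.
t^(21) mod f = t^3.
t^(9) mod f = 1
Since t^(9) = 1, the order of t divides 9 < 63; not primitive.

No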